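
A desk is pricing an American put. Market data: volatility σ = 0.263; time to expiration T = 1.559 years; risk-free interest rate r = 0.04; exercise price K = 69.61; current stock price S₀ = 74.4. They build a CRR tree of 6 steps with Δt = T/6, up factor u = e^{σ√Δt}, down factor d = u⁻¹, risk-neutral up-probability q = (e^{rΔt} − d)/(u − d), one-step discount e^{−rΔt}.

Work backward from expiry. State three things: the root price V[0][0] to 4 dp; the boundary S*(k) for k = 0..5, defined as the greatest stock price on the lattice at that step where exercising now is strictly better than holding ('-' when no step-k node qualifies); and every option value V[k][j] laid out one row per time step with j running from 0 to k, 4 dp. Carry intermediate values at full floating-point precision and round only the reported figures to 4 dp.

Δt=0.25983  u=1.14346  d=0.87454  q=0.50538  discount=0.98966
step 6 (expiry): payoffs max(K−S,0) = 36.3256 26.0904 12.7078 0.0000 0.0000 0.0000 0.0000
step 5: (k=5,j=0): S=38.0595, (K−S)⁺=31.5505, hold=30.8308 ⇒ V=31.5505 exercise | (k=5,j=1): S=49.7630, (K−S)⁺=19.8470, hold=19.1272 ⇒ V=19.8470 exercise | (k=5,j=2): S=65.0655, (K−S)⁺=4.5445, hold=6.2205 ⇒ V=6.2205 continue | (k=5,j=3): S=85.0736, (K−S)⁺=0.0000, hold=0.0000 ⇒ V=0.0000 continue | (k=5,j=4): S=111.2344, (K−S)⁺=0.0000, hold=0.0000 ⇒ V=0.0000 continue | (k=5,j=5): S=145.4398, (K−S)⁺=0.0000, hold=0.0000 ⇒ V=0.0000 continue  boundary S*=49.7630
step 4: (k=4,j=0): S=43.5196, (K−S)⁺=26.0904, hold=25.3707 ⇒ V=26.0904 exercise | (k=4,j=1): S=56.9022, (K−S)⁺=12.7078, hold=12.8264 ⇒ V=12.8264 continue | (k=4,j=2): S=74.4000, (K−S)⁺=0.0000, hold=3.0450 ⇒ V=3.0450 continue | (k=4,j=3): S=97.2785, (K−S)⁺=0.0000, hold=0.0000 ⇒ V=0.0000 continue | (k=4,j=4): S=127.1924, (K−S)⁺=0.0000, hold=0.0000 ⇒ V=0.0000 continue  boundary S*=43.5196
step 3: (k=3,j=0): S=49.7630, (K−S)⁺=19.8470, hold=19.1865 ⇒ V=19.8470 exercise | (k=3,j=1): S=65.0655, (K−S)⁺=4.5445, hold=7.8015 ⇒ V=7.8015 continue | (k=3,j=2): S=85.0736, (K−S)⁺=0.0000, hold=1.4905 ⇒ V=1.4905 continue | (k=3,j=3): S=111.2344, (K−S)⁺=0.0000, hold=0.0000 ⇒ V=0.0000 continue  boundary S*=49.7630
step 2: (k=2,j=0): S=56.9022, (K−S)⁺=12.7078, hold=13.6171 ⇒ V=13.6171 continue | (k=2,j=1): S=74.4000, (K−S)⁺=0.0000, hold=4.5643 ⇒ V=4.5643 continue | (k=2,j=2): S=97.2785, (K−S)⁺=0.0000, hold=0.7296 ⇒ V=0.7296 continue  boundary S*=-
step 1: (k=1,j=0): S=65.0655, (K−S)⁺=4.5445, hold=8.9485 ⇒ V=8.9485 continue | (k=1,j=1): S=85.0736, (K−S)⁺=0.0000, hold=2.5992 ⇒ V=2.5992 continue  boundary S*=-
step 0: (k=0,j=0): S=74.4000, (K−S)⁺=0.0000, hold=5.6803 ⇒ V=5.6803 continue  boundary S*=-

price = 5.6803
boundary = - - - 49.7630 43.5196 49.7630
tree:
5.6803
8.9485 2.5992
13.6171 4.5643 0.7296
19.8470 7.8015 1.4905 0.0000
26.0904 12.8264 3.0450 0.0000 0.0000
31.5505 19.8470 6.2205 0.0000 0.0000 0.0000
36.3256 26.0904 12.7078 0.0000 0.0000 0.0000 0.0000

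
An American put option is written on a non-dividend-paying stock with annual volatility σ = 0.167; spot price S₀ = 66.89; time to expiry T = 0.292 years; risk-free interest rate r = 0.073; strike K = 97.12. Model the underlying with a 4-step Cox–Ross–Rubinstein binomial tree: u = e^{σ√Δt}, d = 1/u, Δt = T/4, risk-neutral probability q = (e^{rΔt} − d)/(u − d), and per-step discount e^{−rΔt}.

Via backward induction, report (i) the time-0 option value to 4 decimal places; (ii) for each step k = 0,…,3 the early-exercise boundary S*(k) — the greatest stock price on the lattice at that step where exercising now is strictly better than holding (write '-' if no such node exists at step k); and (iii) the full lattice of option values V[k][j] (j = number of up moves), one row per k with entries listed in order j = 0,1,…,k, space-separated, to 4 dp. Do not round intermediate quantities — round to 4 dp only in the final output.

Δt=0.07300, u=1.04615, d=0.95588, q=0.54791, disc=e^(-rΔt)=0.99469
k=4 terminal: V=max(K-S,0) → 41.2758 36.0019 30.2300 23.9130 16.9994
k=3: j=0 S=58.4217 intr=38.6983 cont=38.1822 V=38.6983[EX]; j=1 S=63.9389 intr=33.1811 cont=32.6649 V=33.1811[EX]; j=2 S=69.9773 intr=27.1427 cont=26.6266 V=27.1427[EX]; j=3 S=76.5858 intr=20.5342 cont=20.0180 V=20.5342[EX]  S*(3)=76.5858
k=2: j=0 S=61.1181 intr=36.0019 cont=35.4857 V=36.0019[EX]; j=1 S=66.8900 intr=30.2300 cont=29.7138 V=30.2300[EX]; j=2 S=73.2070 intr=23.9130 cont=23.3968 V=23.9130[EX]  S*(2)=73.2070
k=1: j=0 S=63.9389 intr=33.1811 cont=32.6649 V=33.1811[EX]; j=1 S=69.9773 intr=27.1427 cont=26.6266 V=27.1427[EX]  S*(1)=69.9773
k=0: j=0 S=66.8900 intr=30.2300 cont=29.7138 V=30.2300[EX]  S*(0)=66.8900

price = 30.2300
boundary = 66.8900 69.9773 73.2070 76.5858
tree:
30.2300
33.1811 27.1427
36.0019 30.2300 23.9130
38.6983 33.1811 27.1427 20.5342
41.2758 36.0019 30.2300 23.9130 16.9994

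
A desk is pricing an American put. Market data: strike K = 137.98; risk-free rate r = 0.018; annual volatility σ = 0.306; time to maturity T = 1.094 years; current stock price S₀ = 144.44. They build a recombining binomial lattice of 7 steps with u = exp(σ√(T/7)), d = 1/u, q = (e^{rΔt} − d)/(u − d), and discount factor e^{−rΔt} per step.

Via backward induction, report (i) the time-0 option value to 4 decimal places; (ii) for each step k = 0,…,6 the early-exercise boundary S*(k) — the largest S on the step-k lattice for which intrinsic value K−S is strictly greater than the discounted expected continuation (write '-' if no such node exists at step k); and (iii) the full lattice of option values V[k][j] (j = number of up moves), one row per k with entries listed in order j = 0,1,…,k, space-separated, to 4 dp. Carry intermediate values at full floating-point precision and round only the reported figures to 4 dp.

params: Δt=0.15629 u=1.12859 d=0.88606 q=0.48141 e^(-rΔt)=0.99719
t_7 payoffs: 76.0461 59.0935 37.5007 9.9975 0.0000 0.0000 0.0000 0.0000
t_6: node(6,0) S=69.8981 payoff=68.0819 vs cont=67.6943 → 68.0819 [stop]  node(6,1) S=89.0306 payoff=48.9494 vs cont=48.5618 → 48.9494 [stop]  node(6,2) S=113.4001 payoff=24.5799 vs cont=24.1923 → 24.5799 [stop]  node(6,3) S=144.4400 payoff=0.0000 vs cont=5.1701 → 5.1701 [wait]  node(6,4) S=183.9761 payoff=0.0000 vs cont=0.0000 → 0.0000 [wait]  node(6,5) S=234.3341 payoff=0.0000 vs cont=0.0000 → 0.0000 [wait]  node(6,6) S=298.4761 payoff=0.0000 vs cont=0.0000 → 0.0000 [wait]  ⇒ S*(6)=113.4001
t_5: node(5,0) S=78.8865 payoff=59.0935 vs cont=58.7059 → 59.0935 [stop]  node(5,1) S=100.4793 payoff=37.5007 vs cont=37.1131 → 37.5007 [stop]  node(5,2) S=127.9825 payoff=9.9975 vs cont=15.1930 → 15.1930 [wait]  node(5,3) S=163.0138 payoff=0.0000 vs cont=2.6736 → 2.6736 [wait]  node(5,4) S=207.6340 payoff=0.0000 vs cont=0.0000 → 0.0000 [wait]  node(5,5) S=264.4676 payoff=0.0000 vs cont=0.0000 → 0.0000 [wait]  ⇒ S*(5)=100.4793
t_4: node(4,0) S=89.0306 payoff=48.9494 vs cont=48.5618 → 48.9494 [stop]  node(4,1) S=113.4001 payoff=24.5799 vs cont=26.6864 → 26.6864 [wait]  node(4,2) S=144.4400 payoff=0.0000 vs cont=9.1403 → 9.1403 [wait]  node(4,3) S=183.9761 payoff=0.0000 vs cont=1.3826 → 1.3826 [wait]  node(4,4) S=234.3341 payoff=0.0000 vs cont=0.0000 → 0.0000 [wait]  ⇒ S*(4)=89.0306
t_3: node(3,0) S=100.4793 payoff=37.5007 vs cont=38.1244 → 38.1244 [wait]  node(3,1) S=127.9825 payoff=9.9975 vs cont=18.1883 → 18.1883 [wait]  node(3,2) S=163.0138 payoff=0.0000 vs cont=5.3905 → 5.3905 [wait]  node(3,3) S=207.6340 payoff=0.0000 vs cont=0.7150 → 0.7150 [wait]  ⇒ S*(3)=-
t_2: node(2,0) S=113.4001 payoff=24.5799 vs cont=28.4468 → 28.4468 [wait]  node(2,1) S=144.4400 payoff=0.0000 vs cont=11.9935 → 11.9935 [wait]  node(2,2) S=183.9761 payoff=0.0000 vs cont=3.1308 → 3.1308 [wait]  ⇒ S*(2)=-
t_1: node(1,0) S=127.9825 payoff=9.9975 vs cont=20.4684 → 20.4684 [wait]  node(1,1) S=163.0138 payoff=0.0000 vs cont=7.7052 → 7.7052 [wait]  ⇒ S*(1)=-
t_0: node(0,0) S=144.4400 payoff=0.0000 vs cont=14.2839 → 14.2839 [wait]  ⇒ S*(0)=-

price = 14.2839
boundary = - - - - 89.0306 100.4793 113.4001
tree:
14.2839
20.4684 7.7052
28.4468 11.9935 3.1308
38.1244 18.1883 5.3905 0.7150
48.9494 26.6864 9.1403 1.3826 0.0000
59.0935 37.5007 15.1930 2.6736 0.0000 0.0000
68.0819 48.9494 24.5799 5.1701 0.0000 0.0000 0.0000
76.0461 59.0935 37.5007 9.9975 0.0000 0.0000 0.0000 0.0000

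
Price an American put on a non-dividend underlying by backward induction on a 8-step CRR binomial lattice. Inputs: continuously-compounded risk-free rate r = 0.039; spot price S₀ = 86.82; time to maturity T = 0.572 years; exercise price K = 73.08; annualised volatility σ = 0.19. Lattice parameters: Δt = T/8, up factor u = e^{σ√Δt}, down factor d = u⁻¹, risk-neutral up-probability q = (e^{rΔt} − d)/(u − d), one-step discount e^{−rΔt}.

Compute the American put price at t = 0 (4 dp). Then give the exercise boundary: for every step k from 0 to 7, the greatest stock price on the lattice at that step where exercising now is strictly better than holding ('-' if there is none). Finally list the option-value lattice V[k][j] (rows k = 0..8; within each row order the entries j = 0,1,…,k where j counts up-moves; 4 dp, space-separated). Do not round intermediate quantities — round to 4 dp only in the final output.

price = 0.5014
boundary = - - - - - - 64.0079 67.3439
tree:
0.5014
0.8646 0.1616
1.4646 0.3037 0.0286
2.4274 0.5651 0.0591 0.0000
3.9151 1.0383 0.1220 0.0000 0.0000
6.0985 1.8782 0.2522 0.0000 0.0000 0.0000
9.0721 3.3286 0.5213 0.0000 0.0000 0.0000 0.0000
12.2428 5.7361 1.0773 0.0000 0.0000 0.0000 0.0000 0.0000
15.2564 9.0721 2.2263 0.0000 0.0000 0.0000 0.0000 0.0000 0.0000

Δt=0.07150, u=1.05212, d=0.95046, q=0.51477, disc=e^(-rΔt)=0.99722
k=8 terminal: V=max(K-S,0) → 15.2564 9.0721 2.2263 0.0000 0.0000 0.0000 0.0000 0.0000 0.0000
k=7: j=0 S=60.8372 intr=12.2428 cont=12.0393 V=12.2428[EX]; j=1 S=67.3439 intr=5.7361 cont=5.5326 V=5.7361[EX]; j=2 S=74.5464 intr=0.0000 cont=1.0773 V=1.0773[hold]; j=3 S=82.5193 intr=0.0000 cont=0.0000 V=0.0000[hold]; j=4 S=91.3449 intr=0.0000 cont=0.0000 V=0.0000[hold]; j=5 S=101.1144 intr=0.0000 cont=0.0000 V=0.0000[hold]; j=6 S=111.9287 intr=0.0000 cont=0.0000 V=0.0000[hold]; j=7 S=123.8997 intr=0.0000 cont=0.0000 V=0.0000[hold]  S*(7)=67.3439
k=6: j=0 S=64.0079 intr=9.0721 cont=8.8686 V=9.0721[EX]; j=1 S=70.8537 intr=2.2263 cont=3.3286 V=3.3286[hold]; j=2 S=78.4316 intr=0.0000 cont=0.5213 V=0.5213[hold]; j=3 S=86.8200 intr=0.0000 cont=0.0000 V=0.0000[hold]; j=4 S=96.1055 intr=0.0000 cont=0.0000 V=0.0000[hold]; j=5 S=106.3842 intr=0.0000 cont=0.0000 V=0.0000[hold]; j=6 S=117.7622 intr=0.0000 cont=0.0000 V=0.0000[hold]  S*(6)=64.0079
k=5: j=0 S=67.3439 intr=5.7361 cont=6.0985 V=6.0985[hold]; j=1 S=74.5464 intr=0.0000 cont=1.8782 V=1.8782[hold]; j=2 S=82.5193 intr=0.0000 cont=0.2522 V=0.2522[hold]; j=3 S=91.3449 intr=0.0000 cont=0.0000 V=0.0000[hold]; j=4 S=101.1144 intr=0.0000 cont=0.0000 V=0.0000[hold]; j=5 S=111.9287 intr=0.0000 cont=0.0000 V=0.0000[hold]  S*(5)=-
k=4: j=0 S=70.8537 intr=2.2263 cont=3.9151 V=3.9151[hold]; j=1 S=78.4316 intr=0.0000 cont=1.0383 V=1.0383[hold]; j=2 S=86.8200 intr=0.0000 cont=0.1220 V=0.1220[hold]; j=3 S=96.1055 intr=0.0000 cont=0.0000 V=0.0000[hold]; j=4 S=106.3842 intr=0.0000 cont=0.0000 V=0.0000[hold]  S*(4)=-
k=3: j=0 S=74.5464 intr=0.0000 cont=2.4274 V=2.4274[hold]; j=1 S=82.5193 intr=0.0000 cont=0.5651 V=0.5651[hold]; j=2 S=91.3449 intr=0.0000 cont=0.0591 V=0.0591[hold]; j=3 S=101.1144 intr=0.0000 cont=0.0000 V=0.0000[hold]  S*(3)=-
k=2: j=0 S=78.4316 intr=0.0000 cont=1.4646 V=1.4646[hold]; j=1 S=86.8200 intr=0.0000 cont=0.3037 V=0.3037[hold]; j=2 S=96.1055 intr=0.0000 cont=0.0286 V=0.0286[hold]  S*(2)=-
k=1: j=0 S=82.5193 intr=0.0000 cont=0.8646 V=0.8646[hold]; j=1 S=91.3449 intr=0.0000 cont=0.1616 V=0.1616[hold]  S*(1)=-
k=0: j=0 S=86.8200 intr=0.0000 cont=0.5014 V=0.5014[hold]  S*(0)=-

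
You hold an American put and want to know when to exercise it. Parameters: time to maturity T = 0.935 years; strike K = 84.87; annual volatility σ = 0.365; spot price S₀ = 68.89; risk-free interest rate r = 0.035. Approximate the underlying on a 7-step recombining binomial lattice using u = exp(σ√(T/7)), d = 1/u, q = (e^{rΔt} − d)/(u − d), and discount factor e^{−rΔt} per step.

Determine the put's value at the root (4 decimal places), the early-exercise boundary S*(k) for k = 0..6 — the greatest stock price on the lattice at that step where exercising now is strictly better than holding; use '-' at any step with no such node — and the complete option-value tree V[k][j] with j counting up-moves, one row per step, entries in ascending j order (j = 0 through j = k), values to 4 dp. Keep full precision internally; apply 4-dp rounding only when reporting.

Δt=0.13357, u=1.14270, d=0.87512, q=0.48421, disc=e^(-rΔt)=0.99534
k=7 terminal: V=max(K-S,0) → 57.7919 49.5121 38.7006 24.5832 6.1491 0.0000 0.0000 0.0000
k=6: j=0 S=30.9422 intr=53.9278 cont=53.5319 V=53.9278[EX]; j=1 S=40.4036 intr=44.4664 cont=44.0706 V=44.4664[EX]; j=2 S=52.7580 intr=32.1120 cont=31.7162 V=32.1120[EX]; j=3 S=68.8900 intr=15.9800 cont=15.5842 V=15.9800[EX]; j=4 S=89.9548 intr=0.0000 cont=3.1568 V=3.1568[hold]; j=5 S=117.4607 intr=0.0000 cont=0.0000 V=0.0000[hold]; j=6 S=153.3771 intr=0.0000 cont=0.0000 V=0.0000[hold]  S*(6)=68.8900
k=5: j=0 S=35.3579 intr=49.5121 cont=49.1163 V=49.5121[EX]; j=1 S=46.1694 intr=38.7006 cont=38.3048 V=38.7006[EX]; j=2 S=60.2868 intr=24.5832 cont=24.1874 V=24.5832[EX]; j=3 S=78.7209 intr=6.1491 cont=9.7253 V=9.7253[hold]; j=4 S=102.7918 intr=0.0000 cont=1.6207 V=1.6207[hold]; j=5 S=134.2229 intr=0.0000 cont=0.0000 V=0.0000[hold]  S*(5)=60.2868
k=4: j=0 S=40.4036 intr=44.4664 cont=44.0706 V=44.4664[EX]; j=1 S=52.7580 intr=32.1120 cont=31.7162 V=32.1120[EX]; j=2 S=68.8900 intr=15.9800 cont=17.3077 V=17.3077[hold]; j=3 S=89.9548 intr=0.0000 cont=5.7739 V=5.7739[hold]; j=4 S=117.4607 intr=0.0000 cont=0.8320 V=0.8320[hold]  S*(4)=52.7580
k=3: j=0 S=46.1694 intr=38.7006 cont=38.3048 V=38.7006[EX]; j=1 S=60.2868 intr=24.5832 cont=24.8273 V=24.8273[hold]; j=2 S=78.7209 intr=6.1491 cont=11.6682 V=11.6682[hold]; j=3 S=102.7918 intr=0.0000 cont=3.3652 V=3.3652[hold]  S*(3)=46.1694
k=2: j=0 S=52.7580 intr=32.1120 cont=31.8338 V=32.1120[EX]; j=1 S=68.8900 intr=15.9800 cont=18.3694 V=18.3694[hold]; j=2 S=89.9548 intr=0.0000 cont=7.6121 V=7.6121[hold]  S*(2)=52.7580
k=1: j=0 S=60.2868 intr=24.5832 cont=25.3390 V=25.3390[hold]; j=1 S=78.7209 intr=6.1491 cont=13.0992 V=13.0992[hold]  S*(1)=-
k=0: j=0 S=68.8900 intr=15.9800 cont=19.3218 V=19.3218[hold]  S*(0)=-

price = 19.3218
boundary = - - 52.7580 46.1694 52.7580 60.2868 68.8900
tree:
19.3218
25.3390 13.0992
32.1120 18.3694 7.6121
38.7006 24.8273 11.6682 3.3652
44.4664 32.1120 17.3077 5.7739 0.8320
49.5121 38.7006 24.5832 9.7253 1.6207 0.0000
53.9278 44.4664 32.1120 15.9800 3.1568 0.0000 0.0000
57.7919 49.5121 38.7006 24.5832 6.1491 0.0000 0.0000 0.0000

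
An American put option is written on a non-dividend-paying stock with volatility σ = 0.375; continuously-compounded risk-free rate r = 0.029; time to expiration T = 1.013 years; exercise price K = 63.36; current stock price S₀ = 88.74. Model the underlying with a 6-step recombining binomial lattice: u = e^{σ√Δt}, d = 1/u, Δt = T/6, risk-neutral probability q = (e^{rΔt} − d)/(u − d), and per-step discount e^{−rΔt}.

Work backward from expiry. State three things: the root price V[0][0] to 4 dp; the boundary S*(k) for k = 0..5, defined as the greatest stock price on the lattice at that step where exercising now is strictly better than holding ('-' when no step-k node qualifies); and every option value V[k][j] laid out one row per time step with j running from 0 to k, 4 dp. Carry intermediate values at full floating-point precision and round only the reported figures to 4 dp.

price = 2.2462
boundary = - - - - 47.9122 41.0703
tree:
2.2462
3.7826 0.5875
6.2417 1.1297 0.0000
10.0180 2.1724 0.0000 0.0000
15.4478 4.1775 0.0000 0.0000 0.0000
22.2897 8.0333 0.0000 0.0000 0.0000 0.0000
28.1546 15.4478 0.0000 0.0000 0.0000 0.0000 0.0000

Δt=0.16883  u=1.16659  d=0.85720  q=0.47742  discount=0.99512
step 6 (expiry): payoffs max(K−S,0) = 28.1546 15.4478 0.0000 0.0000 0.0000 0.0000 0.0000
step 5: (k=5,j=0): S=41.0703, (K−S)⁺=22.2897, hold=21.9802 ⇒ V=22.2897 exercise | (k=5,j=1): S=55.8939, (K−S)⁺=7.4661, hold=8.0333 ⇒ V=8.0333 continue | (k=5,j=2): S=76.0679, (K−S)⁺=0.0000, hold=0.0000 ⇒ V=0.0000 continue | (k=5,j=3): S=103.5232, (K−S)⁺=0.0000, hold=0.0000 ⇒ V=0.0000 continue | (k=5,j=4): S=140.8881, (K−S)⁺=0.0000, hold=0.0000 ⇒ V=0.0000 continue | (k=5,j=5): S=191.7391, (K−S)⁺=0.0000, hold=0.0000 ⇒ V=0.0000 continue  boundary S*=41.0703
step 4: (k=4,j=0): S=47.9122, (K−S)⁺=15.4478, hold=15.4078 ⇒ V=15.4478 exercise | (k=4,j=1): S=65.2053, (K−S)⁺=0.0000, hold=4.1775 ⇒ V=4.1775 continue | (k=4,j=2): S=88.7400, (K−S)⁺=0.0000, hold=0.0000 ⇒ V=0.0000 continue | (k=4,j=3): S=120.7691, (K−S)⁺=0.0000, hold=0.0000 ⇒ V=0.0000 continue | (k=4,j=4): S=164.3586, (K−S)⁺=0.0000, hold=0.0000 ⇒ V=0.0000 continue  boundary S*=47.9122
step 3: (k=3,j=0): S=55.8939, (K−S)⁺=7.4661, hold=10.0180 ⇒ V=10.0180 continue | (k=3,j=1): S=76.0679, (K−S)⁺=0.0000, hold=2.1724 ⇒ V=2.1724 continue | (k=3,j=2): S=103.5232, (K−S)⁺=0.0000, hold=0.0000 ⇒ V=0.0000 continue | (k=3,j=3): S=140.8881, (K−S)⁺=0.0000, hold=0.0000 ⇒ V=0.0000 continue  boundary S*=-
step 2: (k=2,j=0): S=65.2053, (K−S)⁺=0.0000, hold=6.2417 ⇒ V=6.2417 continue | (k=2,j=1): S=88.7400, (K−S)⁺=0.0000, hold=1.1297 ⇒ V=1.1297 continue | (k=2,j=2): S=120.7691, (K−S)⁺=0.0000, hold=0.0000 ⇒ V=0.0000 continue  boundary S*=-
step 1: (k=1,j=0): S=76.0679, (K−S)⁺=0.0000, hold=3.7826 ⇒ V=3.7826 continue | (k=1,j=1): S=103.5232, (K−S)⁺=0.0000, hold=0.5875 ⇒ V=0.5875 continue  boundary S*=-
step 0: (k=0,j=0): S=88.7400, (K−S)⁺=0.0000, hold=2.2462 ⇒ V=2.2462 continue  boundary S*=-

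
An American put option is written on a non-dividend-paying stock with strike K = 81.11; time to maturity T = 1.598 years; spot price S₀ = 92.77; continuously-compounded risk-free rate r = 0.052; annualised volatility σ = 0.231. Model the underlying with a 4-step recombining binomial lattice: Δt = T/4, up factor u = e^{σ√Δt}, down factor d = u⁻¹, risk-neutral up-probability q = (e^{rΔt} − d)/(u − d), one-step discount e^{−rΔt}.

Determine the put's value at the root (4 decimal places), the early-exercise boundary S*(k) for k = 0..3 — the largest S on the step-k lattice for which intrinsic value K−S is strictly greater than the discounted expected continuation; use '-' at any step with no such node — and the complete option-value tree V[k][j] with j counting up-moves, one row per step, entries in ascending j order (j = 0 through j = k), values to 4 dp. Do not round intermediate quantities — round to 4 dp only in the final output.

Δt=0.39950, u=1.15720, d=0.86415, q=0.53519, disc=e^(-rΔt)=0.97944
k=4 terminal: V=max(K-S,0) → 29.3768 11.8331 0.0000 0.0000 0.0000
k=3: j=0 S=59.8658 intr=21.2442 cont=19.5766 V=21.2442[EX]; j=1 S=80.1674 intr=0.9426 cont=5.3870 V=5.3870[hold]; j=2 S=107.3537 intr=0.0000 cont=0.0000 V=0.0000[hold]; j=3 S=143.7594 intr=0.0000 cont=0.0000 V=0.0000[hold]  S*(3)=59.8658
k=2: j=0 S=69.2769 intr=11.8331 cont=12.4952 V=12.4952[hold]; j=1 S=92.7700 intr=0.0000 cont=2.4524 V=2.4524[hold]; j=2 S=124.2301 intr=0.0000 cont=0.0000 V=0.0000[hold]  S*(2)=-
k=1: j=0 S=80.1674 intr=0.9426 cont=6.9740 V=6.9740[hold]; j=1 S=107.3537 intr=0.0000 cont=1.1165 V=1.1165[hold]  S*(1)=-
k=0: j=0 S=92.7700 intr=0.0000 cont=3.7602 V=3.7602[hold]  S*(0)=-

price = 3.7602
boundary = - - - 59.8658
tree:
3.7602
6.9740 1.1165
12.4952 2.4524 0.0000
21.2442 5.3870 0.0000 0.0000
29.3768 11.8331 0.0000 0.0000 0.0000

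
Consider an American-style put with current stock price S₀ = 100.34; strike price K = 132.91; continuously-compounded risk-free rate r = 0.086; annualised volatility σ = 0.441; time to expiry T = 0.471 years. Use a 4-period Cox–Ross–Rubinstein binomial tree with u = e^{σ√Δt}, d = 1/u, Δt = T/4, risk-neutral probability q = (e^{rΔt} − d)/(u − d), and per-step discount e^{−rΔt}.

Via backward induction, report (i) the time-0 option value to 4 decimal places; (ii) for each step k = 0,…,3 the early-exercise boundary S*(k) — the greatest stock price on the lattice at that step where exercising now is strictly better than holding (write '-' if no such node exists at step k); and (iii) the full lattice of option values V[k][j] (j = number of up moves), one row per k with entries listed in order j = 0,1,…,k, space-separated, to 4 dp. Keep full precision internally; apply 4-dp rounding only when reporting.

params: Δt=0.11775 u=1.16338 d=0.85957 q=0.49574 e^(-rΔt)=0.98992
t_4 payoffs: 78.1340 58.7735 32.5700 0.0000 0.0000
t_3: node(3,0) S=63.7252 payoff=69.1848 vs cont=67.8456 → 69.1848 [stop]  node(3,1) S=86.2488 payoff=46.6612 vs cont=45.3220 → 46.6612 [stop]  node(3,2) S=116.7334 payoff=16.1766 vs cont=16.2582 → 16.2582 [wait]  node(3,3) S=157.9926 payoff=0.0000 vs cont=0.0000 → 0.0000 [wait]  ⇒ S*(3)=86.2488
t_2: node(2,0) S=74.1365 payoff=58.7735 vs cont=57.4343 → 58.7735 [stop]  node(2,1) S=100.3400 payoff=32.5700 vs cont=31.2709 → 32.5700 [stop]  node(2,2) S=135.8050 payoff=0.0000 vs cont=8.1158 → 8.1158 [wait]  ⇒ S*(2)=100.3400
t_1: node(1,0) S=86.2488 payoff=46.6612 vs cont=45.3220 → 46.6612 [stop]  node(1,1) S=116.7334 payoff=16.1766 vs cont=20.2410 → 20.2410 [wait]  ⇒ S*(1)=86.2488
t_0: node(0,0) S=100.3400 payoff=32.5700 vs cont=33.2255 → 33.2255 [wait]  ⇒ S*(0)=-

price = 33.2255
boundary = - 86.2488 100.3400 86.2488
tree:
33.2255
46.6612 20.2410
58.7735 32.5700 8.1158
69.1848 46.6612 16.2582 0.0000
78.1340 58.7735 32.5700 0.0000 0.0000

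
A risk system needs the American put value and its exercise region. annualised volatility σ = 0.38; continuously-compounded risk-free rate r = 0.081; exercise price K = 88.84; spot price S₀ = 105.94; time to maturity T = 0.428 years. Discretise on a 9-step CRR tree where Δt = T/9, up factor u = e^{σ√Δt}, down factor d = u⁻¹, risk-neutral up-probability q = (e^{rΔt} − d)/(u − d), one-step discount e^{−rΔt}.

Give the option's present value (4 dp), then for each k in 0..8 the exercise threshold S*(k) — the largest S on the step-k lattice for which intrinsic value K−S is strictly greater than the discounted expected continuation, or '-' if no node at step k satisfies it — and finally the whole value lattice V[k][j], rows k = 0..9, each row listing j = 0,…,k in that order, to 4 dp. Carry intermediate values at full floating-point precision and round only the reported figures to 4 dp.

price = 2.8454
boundary = - - - - - 70.0028 64.4357 70.0028 76.0509
tree:
2.8454
4.3962 1.3322
6.6311 2.2178 0.4659
9.7250 3.6197 0.8472 0.0921
13.7989 5.7671 1.5220 0.1858 0.0000
18.8372 8.9179 2.6926 0.3749 0.0000 0.0000
24.4043 13.2794 4.6693 0.7567 0.0000 0.0000 0.0000
29.5287 18.8372 7.8801 1.5270 0.0000 0.0000 0.0000 0.0000
34.2455 24.4043 12.7891 3.0814 0.0000 0.0000 0.0000 0.0000 0.0000
38.5872 29.5287 18.8372 6.2185 0.0000 0.0000 0.0000 0.0000 0.0000 0.0000

params: Δt=0.04756 u=1.08640 d=0.92047 q=0.50256 e^(-rΔt)=0.99616
t_9 payoffs: 38.5872 29.5287 18.8372 6.2185 0.0000 0.0000 0.0000 0.0000 0.0000 0.0000
t_8: node(8,0) S=54.5945 payoff=34.2455 vs cont=33.9040 → 34.2455 [stop]  node(8,1) S=64.4357 payoff=24.4043 vs cont=24.0627 → 24.4043 [stop]  node(8,2) S=76.0509 payoff=12.7891 vs cont=12.4475 → 12.7891 [stop]  node(8,3) S=89.7599 payoff=0.0000 vs cont=3.0814 → 3.0814 [wait]  node(8,4) S=105.9400 payoff=0.0000 vs cont=0.0000 → 0.0000 [wait]  node(8,5) S=125.0368 payoff=0.0000 vs cont=0.0000 → 0.0000 [wait]  node(8,6) S=147.5759 payoff=0.0000 vs cont=0.0000 → 0.0000 [wait]  node(8,7) S=174.1780 payoff=0.0000 vs cont=0.0000 → 0.0000 [wait]  node(8,8) S=205.5754 payoff=0.0000 vs cont=0.0000 → 0.0000 [wait]  ⇒ S*(8)=76.0509
t_7: node(7,0) S=59.3113 payoff=29.5287 vs cont=29.1871 → 29.5287 [stop]  node(7,1) S=70.0028 payoff=18.8372 vs cont=18.4956 → 18.8372 [stop]  node(7,2) S=82.6215 payoff=6.2185 vs cont=7.8801 → 7.8801 [wait]  node(7,3) S=97.5149 payoff=0.0000 vs cont=1.5270 → 1.5270 [wait]  node(7,4) S=115.0930 payoff=0.0000 vs cont=0.0000 → 0.0000 [wait]  node(7,5) S=135.8397 payoff=0.0000 vs cont=0.0000 → 0.0000 [wait]  node(7,6) S=160.3262 payoff=0.0000 vs cont=0.0000 → 0.0000 [wait]  node(7,7) S=189.2266 payoff=0.0000 vs cont=0.0000 → 0.0000 [wait]  ⇒ S*(7)=70.0028
t_6: node(6,0) S=64.4357 payoff=24.4043 vs cont=24.0627 → 24.4043 [stop]  node(6,1) S=76.0509 payoff=12.7891 vs cont=13.2794 → 13.2794 [wait]  node(6,2) S=89.7599 payoff=0.0000 vs cont=4.6693 → 4.6693 [wait]  node(6,3) S=105.9400 payoff=0.0000 vs cont=0.7567 → 0.7567 [wait]  node(6,4) S=125.0368 payoff=0.0000 vs cont=0.0000 → 0.0000 [wait]  node(6,5) S=147.5759 payoff=0.0000 vs cont=0.0000 → 0.0000 [wait]  node(6,6) S=174.1780 payoff=0.0000 vs cont=0.0000 → 0.0000 [wait]  ⇒ S*(6)=64.4357
t_5: node(5,0) S=70.0028 payoff=18.8372 vs cont=18.7411 → 18.8372 [stop]  node(5,1) S=82.6215 payoff=6.2185 vs cont=8.9179 → 8.9179 [wait]  node(5,2) S=97.5149 payoff=0.0000 vs cont=2.6926 → 2.6926 [wait]  node(5,3) S=115.0930 payoff=0.0000 vs cont=0.3749 → 0.3749 [wait]  node(5,4) S=135.8397 payoff=0.0000 vs cont=0.0000 → 0.0000 [wait]  node(5,5) S=160.3262 payoff=0.0000 vs cont=0.0000 → 0.0000 [wait]  ⇒ S*(5)=70.0028
t_4: node(4,0) S=76.0509 payoff=12.7891 vs cont=13.7989 → 13.7989 [wait]  node(4,1) S=89.7599 payoff=0.0000 vs cont=5.7671 → 5.7671 [wait]  node(4,2) S=105.9400 payoff=0.0000 vs cont=1.5220 → 1.5220 [wait]  node(4,3) S=125.0368 payoff=0.0000 vs cont=0.1858 → 0.1858 [wait]  node(4,4) S=147.5759 payoff=0.0000 vs cont=0.0000 → 0.0000 [wait]  ⇒ S*(4)=-
t_3: node(3,0) S=82.6215 payoff=6.2185 vs cont=9.7250 → 9.7250 [wait]  node(3,1) S=97.5149 payoff=0.0000 vs cont=3.6197 → 3.6197 [wait]  node(3,2) S=115.0930 payoff=0.0000 vs cont=0.8472 → 0.8472 [wait]  node(3,3) S=135.8397 payoff=0.0000 vs cont=0.0921 → 0.0921 [wait]  ⇒ S*(3)=-
t_2: node(2,0) S=89.7599 payoff=0.0000 vs cont=6.6311 → 6.6311 [wait]  node(2,1) S=105.9400 payoff=0.0000 vs cont=2.2178 → 2.2178 [wait]  node(2,2) S=125.0368 payoff=0.0000 vs cont=0.4659 → 0.4659 [wait]  ⇒ S*(2)=-
t_1: node(1,0) S=97.5149 payoff=0.0000 vs cont=4.3962 → 4.3962 [wait]  node(1,1) S=115.0930 payoff=0.0000 vs cont=1.3322 → 1.3322 [wait]  ⇒ S*(1)=-
t_0: node(0,0) S=105.9400 payoff=0.0000 vs cont=2.8454 → 2.8454 [wait]  ⇒ S*(0)=-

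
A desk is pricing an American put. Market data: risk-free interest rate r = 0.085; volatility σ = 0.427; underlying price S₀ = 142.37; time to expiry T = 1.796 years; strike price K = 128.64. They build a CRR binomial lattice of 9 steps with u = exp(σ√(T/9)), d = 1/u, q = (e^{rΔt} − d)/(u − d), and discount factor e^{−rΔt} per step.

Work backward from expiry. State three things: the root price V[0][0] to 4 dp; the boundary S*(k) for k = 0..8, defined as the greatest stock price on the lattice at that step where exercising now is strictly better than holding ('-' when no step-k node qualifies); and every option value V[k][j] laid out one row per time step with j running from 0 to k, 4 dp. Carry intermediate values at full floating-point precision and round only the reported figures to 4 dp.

price = 17.3326
boundary = - - - 80.3334 66.3828 80.3334 66.3828 80.3334 97.2158
tree:
17.3326
25.0912 10.0778
35.3503 15.5730 4.8637
48.3066 23.4558 8.1320 1.7237
62.2572 34.2721 13.3175 3.1643 0.3251
73.7852 48.3066 21.2494 5.7491 0.6574 0.0000
83.3112 62.2572 32.7802 10.3121 1.3295 0.0000 0.0000
91.1830 73.7852 48.3066 18.1963 2.6885 0.0000 0.0000 0.0000
97.6877 83.3112 62.2572 31.4242 5.4366 0.0000 0.0000 0.0000 0.0000
103.0629 91.1830 73.7852 48.3066 10.9938 0.0000 0.0000 0.0000 0.0000 0.0000

Δt=0.19956  u=1.21015  d=0.82634  q=0.49703  discount=0.98318
step 9 (expiry): payoffs max(K−S,0) = 103.0629 91.1830 73.7852 48.3066 10.9938 0.0000 0.0000 0.0000 0.0000 0.0000
step 8: (k=8,j=0): S=30.9523, (K−S)⁺=97.6877, hold=95.5241 ⇒ V=97.6877 exercise | (k=8,j=1): S=45.3288, (K−S)⁺=83.3112, hold=81.1476 ⇒ V=83.3112 exercise | (k=8,j=2): S=66.3828, (K−S)⁺=62.2572, hold=60.0936 ⇒ V=62.2572 exercise | (k=8,j=3): S=97.2158, (K−S)⁺=31.4242, hold=29.2606 ⇒ V=31.4242 exercise | (k=8,j=4): S=142.3700, (K−S)⁺=0.0000, hold=5.4366 ⇒ V=5.4366 continue | (k=8,j=5): S=208.4971, (K−S)⁺=0.0000, hold=0.0000 ⇒ V=0.0000 continue | (k=8,j=6): S=305.3385, (K−S)⁺=0.0000, hold=0.0000 ⇒ V=0.0000 continue | (k=8,j=7): S=447.1601, (K−S)⁺=0.0000, hold=0.0000 ⇒ V=0.0000 continue | (k=8,j=8): S=654.8542, (K−S)⁺=0.0000, hold=0.0000 ⇒ V=0.0000 continue  boundary S*=97.2158
step 7: (k=7,j=0): S=37.4570, (K−S)⁺=91.1830, hold=89.0194 ⇒ V=91.1830 exercise | (k=7,j=1): S=54.8548, (K−S)⁺=73.7852, hold=71.6216 ⇒ V=73.7852 exercise | (k=7,j=2): S=80.3334, (K−S)⁺=48.3066, hold=46.1430 ⇒ V=48.3066 exercise | (k=7,j=3): S=117.6462, (K−S)⁺=10.9938, hold=18.1963 ⇒ V=18.1963 continue | (k=7,j=4): S=172.2897, (K−S)⁺=0.0000, hold=2.6885 ⇒ V=2.6885 continue | (k=7,j=5): S=252.3137, (K−S)⁺=0.0000, hold=0.0000 ⇒ V=0.0000 continue | (k=7,j=6): S=369.5067, (K−S)⁺=0.0000, hold=0.0000 ⇒ V=0.0000 continue | (k=7,j=7): S=541.1328, (K−S)⁺=0.0000, hold=0.0000 ⇒ V=0.0000 continue  boundary S*=80.3334
step 6: (k=6,j=0): S=45.3288, (K−S)⁺=83.3112, hold=81.1476 ⇒ V=83.3112 exercise | (k=6,j=1): S=66.3828, (K−S)⁺=62.2572, hold=60.0936 ⇒ V=62.2572 exercise | (k=6,j=2): S=97.2158, (K−S)⁺=31.4242, hold=32.7802 ⇒ V=32.7802 continue | (k=6,j=3): S=142.3700, (K−S)⁺=0.0000, hold=10.3121 ⇒ V=10.3121 continue | (k=6,j=4): S=208.4971, (K−S)⁺=0.0000, hold=1.3295 ⇒ V=1.3295 continue | (k=6,j=5): S=305.3385, (K−S)⁺=0.0000, hold=0.0000 ⇒ V=0.0000 continue | (k=6,j=6): S=447.1601, (K−S)⁺=0.0000, hold=0.0000 ⇒ V=0.0000 continue  boundary S*=66.3828
step 5: (k=5,j=0): S=54.8548, (K−S)⁺=73.7852, hold=71.6216 ⇒ V=73.7852 exercise | (k=5,j=1): S=80.3334, (K−S)⁺=48.3066, hold=46.8056 ⇒ V=48.3066 exercise | (k=5,j=2): S=117.6462, (K−S)⁺=10.9938, hold=21.2494 ⇒ V=21.2494 continue | (k=5,j=3): S=172.2897, (K−S)⁺=0.0000, hold=5.7491 ⇒ V=5.7491 continue | (k=5,j=4): S=252.3137, (K−S)⁺=0.0000, hold=0.6574 ⇒ V=0.6574 continue | (k=5,j=5): S=369.5067, (K−S)⁺=0.0000, hold=0.0000 ⇒ V=0.0000 continue  boundary S*=80.3334
step 4: (k=4,j=0): S=66.3828, (K−S)⁺=62.2572, hold=60.0936 ⇒ V=62.2572 exercise | (k=4,j=1): S=97.2158, (K−S)⁺=31.4242, hold=34.2721 ⇒ V=34.2721 continue | (k=4,j=2): S=142.3700, (K−S)⁺=0.0000, hold=13.3175 ⇒ V=13.3175 continue | (k=4,j=3): S=208.4971, (K−S)⁺=0.0000, hold=3.1643 ⇒ V=3.1643 continue | (k=4,j=4): S=305.3385, (K−S)⁺=0.0000, hold=0.3251 ⇒ V=0.3251 continue  boundary S*=66.3828
step 3: (k=3,j=0): S=80.3334, (K−S)⁺=48.3066, hold=47.5347 ⇒ V=48.3066 exercise | (k=3,j=1): S=117.6462, (K−S)⁺=10.9938, hold=23.4558 ⇒ V=23.4558 continue | (k=3,j=2): S=172.2897, (K−S)⁺=0.0000, hold=8.1320 ⇒ V=8.1320 continue | (k=3,j=3): S=252.3137, (K−S)⁺=0.0000, hold=1.7237 ⇒ V=1.7237 continue  boundary S*=80.3334
step 2: (k=2,j=0): S=97.2158, (K−S)⁺=31.4242, hold=35.3503 ⇒ V=35.3503 continue | (k=2,j=1): S=142.3700, (K−S)⁺=0.0000, hold=15.5730 ⇒ V=15.5730 continue | (k=2,j=2): S=208.4971, (K−S)⁺=0.0000, hold=4.8637 ⇒ V=4.8637 continue  boundary S*=-
step 1: (k=1,j=0): S=117.6462, (K−S)⁺=10.9938, hold=25.0912 ⇒ V=25.0912 continue | (k=1,j=1): S=172.2897, (K−S)⁺=0.0000, hold=10.0778 ⇒ V=10.0778 continue  boundary S*=-
step 0: (k=0,j=0): S=142.3700, (K−S)⁺=0.0000, hold=17.3326 ⇒ V=17.3326 continue  boundary S*=-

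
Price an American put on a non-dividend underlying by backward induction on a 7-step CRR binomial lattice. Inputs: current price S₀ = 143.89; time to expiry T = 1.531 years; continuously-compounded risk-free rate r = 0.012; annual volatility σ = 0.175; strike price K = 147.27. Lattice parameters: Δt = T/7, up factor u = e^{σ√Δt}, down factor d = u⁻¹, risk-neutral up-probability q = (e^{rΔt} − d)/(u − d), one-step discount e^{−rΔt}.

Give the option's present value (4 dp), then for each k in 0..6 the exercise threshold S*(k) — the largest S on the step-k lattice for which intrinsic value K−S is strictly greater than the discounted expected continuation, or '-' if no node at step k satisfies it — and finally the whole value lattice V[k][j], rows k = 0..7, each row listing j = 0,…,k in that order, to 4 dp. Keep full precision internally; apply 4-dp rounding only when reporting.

price = 13.4111
boundary = - - - 112.5641 103.7185 112.5641 122.1641
tree:
13.4111
19.0906 7.7017
26.2538 11.9011 3.4685
34.7059 17.7904 5.9700 0.9409
43.5515 25.5086 10.0292 1.8701 0.0000
51.7019 34.7059 16.2828 3.7173 0.0000 0.0000
59.2119 43.5515 25.1059 7.3890 0.0000 0.0000 0.0000
66.1317 51.7019 34.7059 14.6872 0.0000 0.0000 0.0000 0.0000

Δt=0.21871, u=1.08528, d=0.92142, q=0.49559, disc=e^(-rΔt)=0.99738
k=7 terminal: V=max(K-S,0) → 66.1317 51.7019 34.7059 14.6872 0.0000 0.0000 0.0000 0.0000
k=6: j=0 S=88.0581 intr=59.2119 cont=58.8259 V=59.2119[EX]; j=1 S=103.7185 intr=43.5515 cont=43.1655 V=43.5515[EX]; j=2 S=122.1641 intr=25.1059 cont=24.7199 V=25.1059[EX]; j=3 S=143.8900 intr=3.3800 cont=7.3890 V=7.3890[hold]; j=4 S=169.4797 intr=0.0000 cont=0.0000 V=0.0000[hold]; j=5 S=199.6204 intr=0.0000 cont=0.0000 V=0.0000[hold]; j=6 S=235.1213 intr=0.0000 cont=0.0000 V=0.0000[hold]  S*(6)=122.1641
k=5: j=0 S=95.5681 intr=51.7019 cont=51.3159 V=51.7019[EX]; j=1 S=112.5641 intr=34.7059 cont=34.3199 V=34.7059[EX]; j=2 S=132.5828 intr=14.6872 cont=16.2828 V=16.2828[hold]; j=3 S=156.1616 intr=0.0000 cont=3.7173 V=3.7173[hold]; j=4 S=183.9337 intr=0.0000 cont=0.0000 V=0.0000[hold]; j=5 S=216.6449 intr=0.0000 cont=0.0000 V=0.0000[hold]  S*(5)=112.5641
k=4: j=0 S=103.7185 intr=43.5515 cont=43.1655 V=43.5515[EX]; j=1 S=122.1641 intr=25.1059 cont=25.5086 V=25.5086[hold]; j=2 S=143.8900 intr=3.3800 cont=10.0292 V=10.0292[hold]; j=3 S=169.4797 intr=0.0000 cont=1.8701 V=1.8701[hold]; j=4 S=199.6204 intr=0.0000 cont=0.0000 V=0.0000[hold]  S*(4)=103.7185
k=3: j=0 S=112.5641 intr=34.7059 cont=34.5189 V=34.7059[EX]; j=1 S=132.5828 intr=14.6872 cont=17.7904 V=17.7904[hold]; j=2 S=156.1616 intr=0.0000 cont=5.9700 V=5.9700[hold]; j=3 S=183.9337 intr=0.0000 cont=0.9409 V=0.9409[hold]  S*(3)=112.5641
k=2: j=0 S=122.1641 intr=25.1059 cont=26.2538 V=26.2538[hold]; j=1 S=143.8900 intr=3.3800 cont=11.9011 V=11.9011[hold]; j=2 S=169.4797 intr=0.0000 cont=3.4685 V=3.4685[hold]  S*(2)=-
k=1: j=0 S=132.5828 intr=14.6872 cont=19.0906 V=19.0906[hold]; j=1 S=156.1616 intr=0.0000 cont=7.7017 V=7.7017[hold]  S*(1)=-
k=0: j=0 S=143.8900 intr=3.3800 cont=13.4111 V=13.4111[hold]  S*(0)=-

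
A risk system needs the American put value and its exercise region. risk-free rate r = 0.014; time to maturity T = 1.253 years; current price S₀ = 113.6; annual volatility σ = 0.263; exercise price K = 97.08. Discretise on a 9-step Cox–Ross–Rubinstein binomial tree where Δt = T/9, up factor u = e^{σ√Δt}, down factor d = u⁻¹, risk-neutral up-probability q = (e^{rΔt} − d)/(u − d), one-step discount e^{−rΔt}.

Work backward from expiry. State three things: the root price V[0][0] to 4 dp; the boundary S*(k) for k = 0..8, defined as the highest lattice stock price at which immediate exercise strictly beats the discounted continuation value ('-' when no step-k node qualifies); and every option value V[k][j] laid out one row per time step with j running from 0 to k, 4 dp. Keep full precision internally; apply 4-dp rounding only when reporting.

params: Δt=0.13922 u=1.10311 d=0.90653 q=0.48541 e^(-rΔt)=0.99805
t_9 payoffs: 50.1106 39.9254 27.5315 12.4501 0.0000 0.0000 0.0000 0.0000 0.0000 0.0000
t_8: node(8,0) S=51.8124 payoff=45.2676 vs cont=45.0786 → 45.2676 [stop]  node(8,1) S=63.0477 payoff=34.0323 vs cont=33.8432 → 34.0323 [stop]  node(8,2) S=76.7195 payoff=20.3605 vs cont=20.1715 → 20.3605 [stop]  node(8,3) S=93.3560 payoff=3.7240 vs cont=6.3942 → 6.3942 [wait]  node(8,4) S=113.6000 payoff=0.0000 vs cont=0.0000 → 0.0000 [wait]  node(8,5) S=138.2339 payoff=0.0000 vs cont=0.0000 → 0.0000 [wait]  node(8,6) S=168.2096 payoff=0.0000 vs cont=0.0000 → 0.0000 [wait]  node(8,7) S=204.6855 payoff=0.0000 vs cont=0.0000 → 0.0000 [wait]  node(8,8) S=249.0711 payoff=0.0000 vs cont=0.0000 → 0.0000 [wait]  ⇒ S*(8)=76.7195
t_7: node(7,0) S=57.1546 payoff=39.9254 vs cont=39.7363 → 39.9254 [stop]  node(7,1) S=69.5485 payoff=27.5315 vs cont=27.3425 → 27.5315 [stop]  node(7,2) S=84.6299 payoff=12.4501 vs cont=13.5546 → 13.5546 [wait]  node(7,3) S=102.9817 payoff=0.0000 vs cont=3.2840 → 3.2840 [wait]  node(7,4) S=125.3131 payoff=0.0000 vs cont=0.0000 → 0.0000 [wait]  node(7,5) S=152.4870 payoff=0.0000 vs cont=0.0000 → 0.0000 [wait]  node(7,6) S=185.5534 payoff=0.0000 vs cont=0.0000 → 0.0000 [wait]  node(7,7) S=225.7903 payoff=0.0000 vs cont=0.0000 → 0.0000 [wait]  ⇒ S*(7)=69.5485
t_6: node(6,0) S=63.0477 payoff=34.0323 vs cont=33.8432 → 34.0323 [stop]  node(6,1) S=76.7195 payoff=20.3605 vs cont=20.7066 → 20.7066 [wait]  node(6,2) S=93.3560 payoff=3.7240 vs cont=8.5525 → 8.5525 [wait]  node(6,3) S=113.6000 payoff=0.0000 vs cont=1.6866 → 1.6866 [wait]  node(6,4) S=138.2339 payoff=0.0000 vs cont=0.0000 → 0.0000 [wait]  node(6,5) S=168.2096 payoff=0.0000 vs cont=0.0000 → 0.0000 [wait]  node(6,6) S=204.6855 payoff=0.0000 vs cont=0.0000 → 0.0000 [wait]  ⇒ S*(6)=63.0477
t_5: node(5,0) S=69.5485 payoff=27.5315 vs cont=27.5101 → 27.5315 [stop]  node(5,1) S=84.6299 payoff=12.4501 vs cont=14.7780 → 14.7780 [wait]  node(5,2) S=102.9817 payoff=0.0000 vs cont=5.2095 → 5.2095 [wait]  node(5,3) S=125.3131 payoff=0.0000 vs cont=0.8662 → 0.8662 [wait]  node(5,4) S=152.4870 payoff=0.0000 vs cont=0.0000 → 0.0000 [wait]  node(5,5) S=185.5534 payoff=0.0000 vs cont=0.0000 → 0.0000 [wait]  ⇒ S*(5)=69.5485
t_4: node(4,0) S=76.7195 payoff=20.3605 vs cont=21.2993 → 21.2993 [wait]  node(4,1) S=93.3560 payoff=3.7240 vs cont=10.1136 → 10.1136 [wait]  node(4,2) S=113.6000 payoff=0.0000 vs cont=3.0952 → 3.0952 [wait]  node(4,3) S=138.2339 payoff=0.0000 vs cont=0.4449 → 0.4449 [wait]  node(4,4) S=168.2096 payoff=0.0000 vs cont=0.0000 → 0.0000 [wait]  ⇒ S*(4)=-
t_3: node(3,0) S=84.6299 payoff=12.4501 vs cont=15.8387 → 15.8387 [wait]  node(3,1) S=102.9817 payoff=0.0000 vs cont=6.6937 → 6.6937 [wait]  node(3,2) S=125.3131 payoff=0.0000 vs cont=1.8052 → 1.8052 [wait]  node(3,3) S=152.4870 payoff=0.0000 vs cont=0.2285 → 0.2285 [wait]  ⇒ S*(3)=-
t_2: node(2,0) S=93.3560 payoff=3.7240 vs cont=11.3774 → 11.3774 [wait]  node(2,1) S=113.6000 payoff=0.0000 vs cont=4.3124 → 4.3124 [wait]  node(2,2) S=138.2339 payoff=0.0000 vs cont=1.0378 → 1.0378 [wait]  ⇒ S*(2)=-
t_1: node(1,0) S=102.9817 payoff=0.0000 vs cont=7.9325 → 7.9325 [wait]  node(1,1) S=125.3131 payoff=0.0000 vs cont=2.7176 → 2.7176 [wait]  ⇒ S*(1)=-
t_0: node(0,0) S=113.6000 payoff=0.0000 vs cont=5.3906 → 5.3906 [wait]  ⇒ S*(0)=-

price = 5.3906
boundary = - - - - - 69.5485 63.0477 69.5485 76.7195
tree:
5.3906
7.9325 2.7176
11.3774 4.3124 1.0378
15.8387 6.6937 1.8052 0.2285
21.2993 10.1136 3.0952 0.4449 0.0000
27.5315 14.7780 5.2095 0.8662 0.0000 0.0000
34.0323 20.7066 8.5525 1.6866 0.0000 0.0000 0.0000
39.9254 27.5315 13.5546 3.2840 0.0000 0.0000 0.0000 0.0000
45.2676 34.0323 20.3605 6.3942 0.0000 0.0000 0.0000 0.0000 0.0000
50.1106 39.9254 27.5315 12.4501 0.0000 0.0000 0.0000 0.0000 0.0000 0.0000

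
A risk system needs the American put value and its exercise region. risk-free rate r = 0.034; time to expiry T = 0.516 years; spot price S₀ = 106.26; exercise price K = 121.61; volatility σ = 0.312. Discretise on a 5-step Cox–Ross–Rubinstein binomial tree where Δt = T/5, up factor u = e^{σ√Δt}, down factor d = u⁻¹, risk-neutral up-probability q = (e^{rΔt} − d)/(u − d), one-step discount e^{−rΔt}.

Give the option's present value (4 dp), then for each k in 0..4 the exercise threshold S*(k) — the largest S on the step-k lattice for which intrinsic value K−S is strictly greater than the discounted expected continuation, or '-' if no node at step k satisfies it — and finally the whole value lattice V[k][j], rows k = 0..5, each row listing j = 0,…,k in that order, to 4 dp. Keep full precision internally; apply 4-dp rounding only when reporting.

price = 18.5995
boundary = - - 86.9585 96.1260 106.2600
tree:
18.5995
25.9677 11.1386
34.6515 17.2036 4.9676
42.9448 25.4840 8.7927 1.0609
50.4471 34.6515 15.3500 2.0977 0.0000
57.2339 42.9448 25.4840 4.1476 0.0000 0.0000

Δt=0.10320, u=1.10542, d=0.90463, q=0.49247, disc=e^(-rΔt)=0.99650
k=5 terminal: V=max(K-S,0) → 57.2339 42.9448 25.4840 4.1476 0.0000 0.0000
k=4: j=0 S=71.1629 intr=50.4471 cont=50.0211 V=50.4471[EX]; j=1 S=86.9585 intr=34.6515 cont=34.2256 V=34.6515[EX]; j=2 S=106.2600 intr=15.3500 cont=14.9240 V=15.3500[EX]; j=3 S=129.8458 intr=0.0000 cont=2.0977 V=2.0977[hold]; j=4 S=158.6667 intr=0.0000 cont=0.0000 V=0.0000[hold]  S*(4)=106.2600
k=3: j=0 S=78.6652 intr=42.9448 cont=42.5188 V=42.9448[EX]; j=1 S=96.1260 intr=25.4840 cont=25.0581 V=25.4840[EX]; j=2 S=117.4624 intr=4.1476 cont=8.7927 V=8.7927[hold]; j=3 S=143.5347 intr=0.0000 cont=1.0609 V=1.0609[hold]  S*(3)=96.1260
k=2: j=0 S=86.9585 intr=34.6515 cont=34.2256 V=34.6515[EX]; j=1 S=106.2600 intr=15.3500 cont=17.2036 V=17.2036[hold]; j=2 S=129.8458 intr=0.0000 cont=4.9676 V=4.9676[hold]  S*(2)=86.9585
k=1: j=0 S=96.1260 intr=25.4840 cont=25.9677 V=25.9677[hold]; j=1 S=117.4624 intr=4.1476 cont=11.1386 V=11.1386[hold]  S*(1)=-
k=0: j=0 S=106.2600 intr=15.3500 cont=18.5995 V=18.5995[hold]  S*(0)=-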